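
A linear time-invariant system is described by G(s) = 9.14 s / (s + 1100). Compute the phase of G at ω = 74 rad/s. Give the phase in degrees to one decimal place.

86.2°

∠(j74) = 90.00°
∠(j74 + 1100) = arctan(74/1100) = 3.85°
∠G(j74) = 90.00° − 3.85° = 86.15°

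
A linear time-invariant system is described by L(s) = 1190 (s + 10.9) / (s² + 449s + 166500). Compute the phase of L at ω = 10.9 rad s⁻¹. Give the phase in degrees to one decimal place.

43.3°

∠(j10.9 + 10.9) = arctan(10.9/10.9) = 45.00°
∠[(j10.9)² + 449(j10.9) + 166500] = ∠[1.6638e+05 + j4894.1] = 1.68°
∠L(j10.9) = 45.00° − 1.68° = 43.32°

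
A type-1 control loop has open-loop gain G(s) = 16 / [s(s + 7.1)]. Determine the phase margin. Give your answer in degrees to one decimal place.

73.1°

Gain crossover: |G(jω)| = 1 at ω ≈ 2.16 rad s⁻¹.
∠G(j2.16) = −90° − arctan(2.16/7.1) ≈ -106.89°
PM = 180° + (-106.89°) = 73.11°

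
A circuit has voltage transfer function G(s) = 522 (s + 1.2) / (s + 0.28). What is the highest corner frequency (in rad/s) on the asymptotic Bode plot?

1.2 rad/s

Break frequencies occur at each pole and zero magnitude: 0.28 rad/s, 1.2 rad/s.
The highest is 1.2 rad/s.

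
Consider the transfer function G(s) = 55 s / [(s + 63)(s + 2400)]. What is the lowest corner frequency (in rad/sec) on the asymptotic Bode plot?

63 rad/sec

Break frequencies occur at each pole and zero magnitude: 63 rad/sec, 2400 rad/sec.
The lowest is 63 rad/sec.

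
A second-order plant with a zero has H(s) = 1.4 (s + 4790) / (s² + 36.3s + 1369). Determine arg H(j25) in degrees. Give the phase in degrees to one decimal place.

-50.4°

∠(j25 + 4790) = arctan(25/4790) = 0.30°
∠[(j25)² + 36.3(j25) + 1369] = ∠[744 + j907.5] = 50.65°
∠H(j25) = 0.30° − 50.65° = -50.35°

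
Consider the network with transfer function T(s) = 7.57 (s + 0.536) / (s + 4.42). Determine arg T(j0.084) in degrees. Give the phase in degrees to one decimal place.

∠(j0.084 + 0.536) = arctan(0.084/0.536) = 8.91°
∠(j0.084 + 4.42) = arctan(0.084/4.42) = 1.09°
∠T(j0.084) = 8.91° − 1.09° = 7.82°

7.8°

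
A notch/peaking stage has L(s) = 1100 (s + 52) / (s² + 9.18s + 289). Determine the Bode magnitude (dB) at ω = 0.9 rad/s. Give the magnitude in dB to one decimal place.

|j0.9 + 52| = √(0.9² + 52²) = 52.01
|(j0.9)² + 9.18(j0.9) + 289| = |288.19 + j8.262| = 288.3
|L(j0.9)| = 1100 × 52.01 / 288.3 = 198.43
20 log₁₀(198.43) = 45.95 dB

46.0 dB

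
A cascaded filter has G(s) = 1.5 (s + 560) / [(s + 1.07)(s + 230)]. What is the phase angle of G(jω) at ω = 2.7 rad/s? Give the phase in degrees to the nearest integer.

∠(j2.7 + 560) = arctan(2.7/560) = 0.28°
∠(j2.7 + 1.07) = arctan(2.7/1.07) = 68.38°
∠(j2.7 + 230) = arctan(2.7/230) = 0.67°
∠G(j2.7) = 0.28° − (68.38° + 0.67°) = -68.78°

-69 deg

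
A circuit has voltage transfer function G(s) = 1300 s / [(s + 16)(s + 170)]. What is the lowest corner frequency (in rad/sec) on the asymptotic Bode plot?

16 rad/sec

Break frequencies occur at each pole and zero magnitude: 16 rad/sec, 170 rad/sec.
The lowest is 16 rad/sec.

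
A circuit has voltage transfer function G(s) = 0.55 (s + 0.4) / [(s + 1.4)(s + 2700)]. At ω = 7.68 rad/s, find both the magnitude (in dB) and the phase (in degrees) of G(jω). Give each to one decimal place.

|G| = -74.0 dB, ∠G = 7.2°

|j7.68 + 0.4| = √(7.68² + 0.4²) = 7.69
|j7.68 + 1.4| = √(7.68² + 1.4²) = 7.807
|j7.68 + 2700| = √(7.68² + 2700²) = 2700
|G(j7.68)| = 0.55 × 7.69 / (7.807 × 2700) = 0.00020067
20 log₁₀(0.00020067) = -73.95 dB
∠(j7.68 + 0.4) = arctan(7.68/0.4) = 87.02°
∠(j7.68 + 1.4) = arctan(7.68/1.4) = 79.67°
∠(j7.68 + 2700) = arctan(7.68/2700) = 0.16°
∠G(j7.68) = 87.02° − (79.67° + 0.16°) = 7.19°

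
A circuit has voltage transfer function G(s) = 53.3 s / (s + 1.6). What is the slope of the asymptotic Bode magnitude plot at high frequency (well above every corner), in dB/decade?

0 dB/decade

With 1 zero and 1 pole, the high-frequency asymptotic slope is 20 × (1 − 1) = 0 dB/decade.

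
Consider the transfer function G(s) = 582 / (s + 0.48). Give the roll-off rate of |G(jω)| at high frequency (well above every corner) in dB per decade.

With 0 zeros and 1 pole, the high-frequency asymptotic slope is 20 × (0 − 1) = -20 dB/decade.

-20 dB/decade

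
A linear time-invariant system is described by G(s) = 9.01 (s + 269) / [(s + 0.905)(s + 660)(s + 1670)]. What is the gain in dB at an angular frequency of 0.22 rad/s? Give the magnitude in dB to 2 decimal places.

-52.54 dB

|j0.22 + 269| = √(0.22² + 269²) = 269
|j0.22 + 0.905| = √(0.22² + 0.905²) = 0.9314
|j0.22 + 660| = √(0.22² + 660²) = 660
|j0.22 + 1670| = √(0.22² + 1670²) = 1670
|G(j0.22)| = 9.01 × 269 / (0.9314 × 660 × 1670) = 0.002361
20 log₁₀(0.002361) = -52.538 dB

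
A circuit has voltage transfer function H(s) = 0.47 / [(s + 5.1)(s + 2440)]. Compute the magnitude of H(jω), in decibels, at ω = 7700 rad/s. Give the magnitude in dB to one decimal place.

|j7700 + 5.1| = √(7700² + 5.1²) = 7700
|j7700 + 2440| = √(7700² + 2440²) = 8077
|H(j7700)| = 0.47 / (7700 × 8077) = 7.5568e-09
20 log₁₀(7.5568e-09) = -162.43 dB

-162.4 dB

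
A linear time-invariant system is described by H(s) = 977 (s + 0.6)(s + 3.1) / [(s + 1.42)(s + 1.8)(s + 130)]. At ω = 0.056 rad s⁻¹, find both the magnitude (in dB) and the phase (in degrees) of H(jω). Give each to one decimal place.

|j0.056 + 0.6| = √(0.056² + 0.6²) = 0.6026
|j0.056 + 3.1| = √(0.056² + 3.1²) = 3.101
|j0.056 + 1.42| = √(0.056² + 1.42²) = 1.421
|j0.056 + 1.8| = √(0.056² + 1.8²) = 1.801
|j0.056 + 130| = √(0.056² + 130²) = 130
|H(j0.056)| = 977 × 0.6026 × 3.101 / (1.421 × 1.801 × 130) = 5.4867
20 log₁₀(5.4867) = 14.79 dB
∠(j0.056 + 0.6) = arctan(0.056/0.6) = 5.33°
∠(j0.056 + 3.1) = arctan(0.056/3.1) = 1.03°
∠(j0.056 + 1.42) = arctan(0.056/1.42) = 2.26°
∠(j0.056 + 1.8) = arctan(0.056/1.8) = 1.78°
∠(j0.056 + 130) = arctan(0.056/130) = 0.02°
∠H(j0.056) = 5.33° + 1.03° − (2.26° + 1.78° + 0.02°) = 2.30°

|H| = 14.8 dB, ∠H = 2.3 deg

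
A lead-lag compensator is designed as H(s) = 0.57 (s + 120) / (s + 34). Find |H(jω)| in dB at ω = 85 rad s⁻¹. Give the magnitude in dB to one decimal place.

|j85 + 120| = √(85² + 120²) = 147.1
|j85 + 34| = √(85² + 34²) = 91.55
|H(j85)| = 0.57 × 147.1 / 91.55 = 0.9156
20 log₁₀(0.9156) = -0.77 dB

-0.8 dB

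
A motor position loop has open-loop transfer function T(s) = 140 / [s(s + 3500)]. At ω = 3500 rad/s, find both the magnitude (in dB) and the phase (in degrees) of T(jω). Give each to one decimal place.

|T| = -101.9 dB, ∠T = -135.0°

|j3500 + 3500| = √(3500² + 3500²) = 4950
|j3500| = 3500
|T(j3500)| = 140 / (4950 × 3500) = 8.0812e-06
20 log₁₀(8.0812e-06) = -101.85 dB
∠(j3500 + 3500) = arctan(3500/3500) = 45.00°
∠(j3500) = 90.00°
∠T(j3500) = − (45.00° + 90.00°) = -135.00°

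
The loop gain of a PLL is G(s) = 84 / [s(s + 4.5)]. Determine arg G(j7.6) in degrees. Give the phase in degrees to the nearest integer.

-149°

∠(j7.6 + 4.5) = arctan(7.6/4.5) = 59.37°
∠(j7.6) = 90.00°
∠G(j7.6) = − (59.37° + 90.00°) = -149.37°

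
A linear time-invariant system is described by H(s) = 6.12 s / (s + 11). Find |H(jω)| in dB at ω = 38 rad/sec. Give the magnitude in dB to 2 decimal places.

|j38| = 38
|j38 + 11| = √(38² + 11²) = 39.56
|H(j38)| = 6.12 × 38 / 39.56 = 5.8787
20 log₁₀(5.8787) = 15.386 dB

15.39 dB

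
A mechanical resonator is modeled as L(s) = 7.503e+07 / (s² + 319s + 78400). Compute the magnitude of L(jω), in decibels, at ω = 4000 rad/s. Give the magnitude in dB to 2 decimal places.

|(j4000)² + 319(j4000) + 78400| = |-1.5922e+07 + j1.276e+06| = 1.597e+07
|L(j4000)| = 7.503e+07 / 1.597e+07 = 4.6974
20 log₁₀(4.6974) = 13.437 dB

13.44 dB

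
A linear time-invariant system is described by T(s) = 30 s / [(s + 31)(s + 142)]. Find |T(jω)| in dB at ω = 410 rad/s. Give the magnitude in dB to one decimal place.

-23.2 dB

|j410| = 410
|j410 + 31| = √(410² + 31²) = 411.2
|j410 + 142| = √(410² + 142²) = 433.9
|T(j410)| = 30 × 410 / (411.2 × 433.9) = 0.068945
20 log₁₀(0.068945) = -23.23 dB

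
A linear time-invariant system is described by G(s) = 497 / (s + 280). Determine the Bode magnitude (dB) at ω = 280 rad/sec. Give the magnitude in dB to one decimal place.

|j280 + 280| = √(280² + 280²) = 396
|G(j280)| = 497 / 396 = 1.2551
20 log₁₀(1.2551) = 1.97 dB

2.0 dB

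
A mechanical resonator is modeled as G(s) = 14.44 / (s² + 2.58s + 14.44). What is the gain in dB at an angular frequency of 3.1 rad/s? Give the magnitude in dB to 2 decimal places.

|(j3.1)² + 2.58(j3.1) + 14.44| = |4.83 + j7.998| = 9.343
|G(j3.1)| = 14.44 / 9.343 = 1.5455
20 log₁₀(1.5455) = 3.781 dB

3.78 dB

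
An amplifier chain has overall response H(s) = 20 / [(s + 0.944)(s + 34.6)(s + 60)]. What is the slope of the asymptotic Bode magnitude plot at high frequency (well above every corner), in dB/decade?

With 0 zeros and 3 poles, the high-frequency asymptotic slope is 20 × (0 − 3) = -60 dB/decade.

-60 dB/decade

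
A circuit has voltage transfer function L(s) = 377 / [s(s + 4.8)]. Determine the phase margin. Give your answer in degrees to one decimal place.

Gain crossover: |L(jω)| = 1 at ω ≈ 19.1 rad s⁻¹.
∠L(j19.1) = −90° − arctan(19.1/4.8) ≈ -165.91°
PM = 180° + (-165.91°) = 14.09°

14.1°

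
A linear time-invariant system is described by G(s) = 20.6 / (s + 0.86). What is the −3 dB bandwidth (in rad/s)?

0.86 rad/s

For a single-pole low-pass, the −3 dB point is at the pole: ω = 0.86 rad/s.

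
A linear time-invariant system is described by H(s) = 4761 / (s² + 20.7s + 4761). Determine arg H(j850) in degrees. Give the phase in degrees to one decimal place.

∠[(j850)² + 20.7(j850) + 4761] = ∠[-7.1774e+05 + j17595] = 178.60°
∠H(j850) = −178.60° = -178.60°

-178.6°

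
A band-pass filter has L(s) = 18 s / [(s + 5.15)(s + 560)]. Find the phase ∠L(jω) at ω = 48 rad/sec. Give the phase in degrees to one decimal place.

1.2°

∠(j48) = 90.00°
∠(j48 + 5.15) = arctan(48/5.15) = 83.88°
∠(j48 + 560) = arctan(48/560) = 4.90°
∠L(j48) = 90.00° − (83.88° + 4.90°) = 1.22°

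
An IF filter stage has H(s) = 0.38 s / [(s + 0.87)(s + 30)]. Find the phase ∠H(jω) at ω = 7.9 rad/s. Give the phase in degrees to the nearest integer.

∠(j7.9) = 90.00°
∠(j7.9 + 0.87) = arctan(7.9/0.87) = 83.72°
∠(j7.9 + 30) = arctan(7.9/30) = 14.75°
∠H(j7.9) = 90.00° − (83.72° + 14.75°) = -8.47°

-8°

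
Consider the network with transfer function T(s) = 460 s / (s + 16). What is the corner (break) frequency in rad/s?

16 rad/s

The single real pole at s = −16 gives a corner at ω = 16 rad/s.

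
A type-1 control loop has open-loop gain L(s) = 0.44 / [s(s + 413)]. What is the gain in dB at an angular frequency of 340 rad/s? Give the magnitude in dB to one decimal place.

-112.3 dB

|j340 + 413| = √(340² + 413²) = 534.9
|j340| = 340
|L(j340)| = 0.44 / (534.9 × 340) = 2.4191e-06
20 log₁₀(2.4191e-06) = -112.33 dB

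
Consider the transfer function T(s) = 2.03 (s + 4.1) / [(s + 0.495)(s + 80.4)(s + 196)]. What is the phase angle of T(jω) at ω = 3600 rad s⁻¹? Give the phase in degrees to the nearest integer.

∠(j3600 + 4.1) = arctan(3600/4.1) = 89.93°
∠(j3600 + 0.495) = arctan(3600/0.495) = 89.99°
∠(j3600 + 80.4) = arctan(3600/80.4) = 88.72°
∠(j3600 + 196) = arctan(3600/196) = 86.88°
∠T(j3600) = 89.93° − (89.99° + 88.72° + 86.88°) = -175.66°

-176°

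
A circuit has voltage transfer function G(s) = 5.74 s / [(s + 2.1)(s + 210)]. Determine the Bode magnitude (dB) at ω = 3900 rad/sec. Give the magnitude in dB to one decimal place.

-56.7 dB

|j3900| = 3900
|j3900 + 2.1| = √(3900² + 2.1²) = 3900
|j3900 + 210| = √(3900² + 210²) = 3906
|G(j3900)| = 5.74 × 3900 / (3900 × 3906) = 0.0014697
20 log₁₀(0.0014697) = -56.66 dB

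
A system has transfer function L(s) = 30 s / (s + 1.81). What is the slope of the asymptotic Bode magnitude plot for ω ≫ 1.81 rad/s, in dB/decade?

With 1 zero and 1 pole, the high-frequency asymptotic slope is 20 × (1 − 1) = 0 dB/decade.

0 dB/decade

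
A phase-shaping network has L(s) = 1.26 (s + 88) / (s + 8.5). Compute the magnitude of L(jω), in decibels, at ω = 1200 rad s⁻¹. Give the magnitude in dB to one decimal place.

2.0 dB

|j1200 + 88| = √(1200² + 88²) = 1203
|j1200 + 8.5| = √(1200² + 8.5²) = 1200
|L(j1200)| = 1.26 × 1203 / 1200 = 1.2634
20 log₁₀(1.2634) = 2.03 dB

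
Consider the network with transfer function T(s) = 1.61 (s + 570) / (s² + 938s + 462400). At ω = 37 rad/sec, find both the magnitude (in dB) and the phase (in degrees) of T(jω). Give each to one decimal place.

|j37 + 570| = √(37² + 570²) = 571.2
|(j37)² + 938(j37) + 462400| = |4.6103e+05 + j34706| = 4.623e+05
|T(j37)| = 1.61 × 571.2 / 4.623e+05 = 0.0019891
20 log₁₀(0.0019891) = -54.03 dB
∠(j37 + 570) = arctan(37/570) = 3.71°
∠[(j37)² + 938(j37) + 462400] = ∠[4.6103e+05 + j34706] = 4.31°
∠T(j37) = 3.71° − 4.31° = -0.59°

|T| = -54.0 dB, ∠T = -0.6°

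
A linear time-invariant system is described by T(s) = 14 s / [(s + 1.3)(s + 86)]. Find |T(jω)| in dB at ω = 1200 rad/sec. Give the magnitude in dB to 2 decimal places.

-38.68 dB

|j1200| = 1200
|j1200 + 1.3| = √(1200² + 1.3²) = 1200
|j1200 + 86| = √(1200² + 86²) = 1203
|T(j1200)| = 14 × 1200 / (1200 × 1203) = 0.011637
20 log₁₀(0.011637) = -38.683 dB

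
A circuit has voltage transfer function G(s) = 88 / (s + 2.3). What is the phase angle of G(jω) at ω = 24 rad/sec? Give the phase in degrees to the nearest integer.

-85°

∠(j24 + 2.3) = arctan(24/2.3) = 84.53°
∠G(j24) = −84.53° = -84.53°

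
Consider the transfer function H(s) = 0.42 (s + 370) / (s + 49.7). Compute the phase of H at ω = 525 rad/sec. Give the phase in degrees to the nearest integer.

∠(j525 + 370) = arctan(525/370) = 54.83°
∠(j525 + 49.7) = arctan(525/49.7) = 84.59°
∠H(j525) = 54.83° − 84.59° = -29.77°

-30 deg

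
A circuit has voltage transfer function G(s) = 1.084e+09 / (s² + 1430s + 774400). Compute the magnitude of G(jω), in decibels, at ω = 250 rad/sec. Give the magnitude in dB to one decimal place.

|(j250)² + 1430(j250) + 774400| = |7.119e+05 + j3.575e+05| = 7.966e+05
|G(j250)| = 1.084e+09 / 7.966e+05 = 1360.7
20 log₁₀(1360.7) = 62.68 dB

62.7 dB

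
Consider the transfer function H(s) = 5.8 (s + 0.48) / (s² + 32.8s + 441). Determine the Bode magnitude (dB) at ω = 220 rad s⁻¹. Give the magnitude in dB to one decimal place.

|j220 + 0.48| = √(220² + 0.48²) = 220
|(j220)² + 32.8(j220) + 441| = |-47959 + j7216| = 4.85e+04
|H(j220)| = 5.8 × 220 / 4.85e+04 = 0.02631
20 log₁₀(0.02631) = -31.60 dB

-31.6 dB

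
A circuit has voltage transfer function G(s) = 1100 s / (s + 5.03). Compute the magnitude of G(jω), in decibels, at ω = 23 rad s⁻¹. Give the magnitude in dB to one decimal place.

|j23| = 23
|j23 + 5.03| = √(23² + 5.03²) = 23.54
|G(j23)| = 1100 × 23 / 23.54 = 1074.6
20 log₁₀(1074.6) = 60.62 dB

60.6 dB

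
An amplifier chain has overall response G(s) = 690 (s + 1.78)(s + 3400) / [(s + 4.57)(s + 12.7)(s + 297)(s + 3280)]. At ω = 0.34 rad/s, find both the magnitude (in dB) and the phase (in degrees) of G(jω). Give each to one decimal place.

|j0.34 + 1.78| = √(0.34² + 1.78²) = 1.812
|j0.34 + 3400| = √(0.34² + 3400²) = 3400
|j0.34 + 4.57| = √(0.34² + 4.57²) = 4.583
|j0.34 + 12.7| = √(0.34² + 12.7²) = 12.7
|j0.34 + 297| = √(0.34² + 297²) = 297
|j0.34 + 3280| = √(0.34² + 3280²) = 3280
|G(j0.34)| = 690 × 1.812 × 3400 / (4.583 × 12.7 × 297 × 3280) = 0.074959
20 log₁₀(0.074959) = -22.50 dB
∠(j0.34 + 1.78) = arctan(0.34/1.78) = 10.81°
∠(j0.34 + 3400) = arctan(0.34/3400) = 0.01°
∠(j0.34 + 4.57) = arctan(0.34/4.57) = 4.25°
∠(j0.34 + 12.7) = arctan(0.34/12.7) = 1.53°
∠(j0.34 + 297) = arctan(0.34/297) = 0.07°
∠(j0.34 + 3280) = arctan(0.34/3280) = 0.01°
∠G(j0.34) = 10.81° + 0.01° − (4.25° + 1.53° + 0.07° + 0.01°) = 4.96°

|G| = -22.5 dB, ∠G = 5.0°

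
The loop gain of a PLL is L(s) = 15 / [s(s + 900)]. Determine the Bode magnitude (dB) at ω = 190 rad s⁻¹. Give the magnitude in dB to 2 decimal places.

-81.33 dB

|j190 + 900| = √(190² + 900²) = 919.8
|j190| = 190
|L(j190)| = 15 / (919.8 × 190) = 8.5828e-05
20 log₁₀(8.5828e-05) = -81.327 dB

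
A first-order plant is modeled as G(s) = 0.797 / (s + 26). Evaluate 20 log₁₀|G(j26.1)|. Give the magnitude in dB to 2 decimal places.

-33.30 dB

|j26.1 + 26| = √(26.1² + 26²) = 36.84
|G(j26.1)| = 0.797 / 36.84 = 0.021634
20 log₁₀(0.021634) = -33.297 dB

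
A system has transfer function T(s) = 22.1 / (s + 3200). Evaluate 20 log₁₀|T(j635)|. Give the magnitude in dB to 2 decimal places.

-43.38 dB

|j635 + 3200| = √(635² + 3200²) = 3262
|T(j635)| = 22.1 / 3262 = 0.0067742
20 log₁₀(0.0067742) = -43.383 dB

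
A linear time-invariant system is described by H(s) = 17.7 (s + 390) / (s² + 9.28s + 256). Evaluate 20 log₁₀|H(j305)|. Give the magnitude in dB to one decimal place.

-20.5 dB

|j305 + 390| = √(305² + 390²) = 495.1
|(j305)² + 9.28(j305) + 256| = |-92769 + j2830.4| = 9.281e+04
|H(j305)| = 17.7 × 495.1 / 9.281e+04 = 0.09442
20 log₁₀(0.09442) = -20.50 dB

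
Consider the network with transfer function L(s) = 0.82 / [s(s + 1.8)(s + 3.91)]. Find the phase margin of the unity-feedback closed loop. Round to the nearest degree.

Gain crossover: |L(jω)| = 1 at ω ≈ 0.116 rad/s.
∠L(j0.116) = −90° − arctan(0.116/1.8) − arctan(0.116/3.91) ≈ -95.40°
PM = 180° + (-95.40°) = 84.60°

85°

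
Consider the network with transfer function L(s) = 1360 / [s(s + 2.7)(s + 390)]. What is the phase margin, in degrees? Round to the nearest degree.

Gain crossover: |L(jω)| = 1 at ω ≈ 1.18 rad/s.
∠L(j1.18) = −90° − arctan(1.18/2.7) − arctan(1.18/390) ≈ -113.83°
PM = 180° + (-113.83°) = 66.17°

66 deg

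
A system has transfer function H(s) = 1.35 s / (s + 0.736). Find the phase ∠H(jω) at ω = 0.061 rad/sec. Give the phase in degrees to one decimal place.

85.3 deg

∠(j0.061) = 90.00°
∠(j0.061 + 0.736) = arctan(0.061/0.736) = 4.74°
∠H(j0.061) = 90.00° − 4.74° = 85.26°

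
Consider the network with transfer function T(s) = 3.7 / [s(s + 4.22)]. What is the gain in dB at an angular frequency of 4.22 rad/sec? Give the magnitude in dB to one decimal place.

|j4.22 + 4.22| = √(4.22² + 4.22²) = 5.968
|j4.22| = 4.22
|T(j4.22)| = 3.7 / (5.968 × 4.22) = 0.14691
20 log₁₀(0.14691) = -16.66 dB

-16.7 dB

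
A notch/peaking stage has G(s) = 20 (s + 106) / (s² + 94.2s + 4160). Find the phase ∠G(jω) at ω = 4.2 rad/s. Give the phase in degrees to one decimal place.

∠(j4.2 + 106) = arctan(4.2/106) = 2.27°
∠[(j4.2)² + 94.2(j4.2) + 4160] = ∠[4142.4 + j395.64] = 5.46°
∠G(j4.2) = 2.27° − 5.46° = -3.19°

-3.2°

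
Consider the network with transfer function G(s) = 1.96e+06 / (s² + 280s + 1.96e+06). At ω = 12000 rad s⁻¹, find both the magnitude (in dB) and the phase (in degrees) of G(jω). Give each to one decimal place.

|(j12000)² + 280(j12000) + 1.96e+06| = |-1.4204e+08 + j3.36e+06| = 1.421e+08
|G(j12000)| = 1.96e+06 / 1.421e+08 = 0.013795
20 log₁₀(0.013795) = -37.21 dB
∠[(j12000)² + 280(j12000) + 1.96e+06] = ∠[-1.4204e+08 + j3.36e+06] = 178.64°
∠G(j12000) = −178.64° = -178.64°

|G| = -37.2 dB, ∠G = -178.6°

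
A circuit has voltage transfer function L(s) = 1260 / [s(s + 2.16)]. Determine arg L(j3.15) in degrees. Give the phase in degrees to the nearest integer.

∠(j3.15 + 2.16) = arctan(3.15/2.16) = 55.56°
∠(j3.15) = 90.00°
∠L(j3.15) = − (55.56° + 90.00°) = -145.56°

-146°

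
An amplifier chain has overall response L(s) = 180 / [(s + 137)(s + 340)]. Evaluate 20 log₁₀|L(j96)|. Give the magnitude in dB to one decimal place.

|j96 + 137| = √(96² + 137²) = 167.3
|j96 + 340| = √(96² + 340²) = 353.3
|L(j96)| = 180 / (167.3 × 353.3) = 0.0030456
20 log₁₀(0.0030456) = -50.33 dB

-50.3 dB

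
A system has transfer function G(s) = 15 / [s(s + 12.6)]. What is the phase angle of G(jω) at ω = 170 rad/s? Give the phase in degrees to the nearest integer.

-176°

∠(j170 + 12.6) = arctan(170/12.6) = 85.76°
∠(j170) = 90.00°
∠G(j170) = − (85.76° + 90.00°) = -175.76°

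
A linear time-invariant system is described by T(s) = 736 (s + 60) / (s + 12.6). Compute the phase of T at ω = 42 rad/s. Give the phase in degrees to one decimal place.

-38.3°

∠(j42 + 60) = arctan(42/60) = 34.99°
∠(j42 + 12.6) = arctan(42/12.6) = 73.30°
∠T(j42) = 34.99° − 73.30° = -38.31°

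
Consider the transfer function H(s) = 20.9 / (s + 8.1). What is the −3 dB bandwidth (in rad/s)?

8.1 rad/s

For a single-pole low-pass, the −3 dB point is at the pole: ω = 8.1 rad/s.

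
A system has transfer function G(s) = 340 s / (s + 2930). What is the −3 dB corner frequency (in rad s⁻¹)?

For a single-pole high-pass, the −3 dB point is at the pole: ω = 2930 rad s⁻¹.

2930 rad s⁻¹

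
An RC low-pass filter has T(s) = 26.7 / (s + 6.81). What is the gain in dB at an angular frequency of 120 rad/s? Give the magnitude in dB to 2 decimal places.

|j120 + 6.81| = √(120² + 6.81²) = 120.2
|T(j120)| = 26.7 / 120.2 = 0.22214
20 log₁₀(0.22214) = -13.067 dB

-13.07 dB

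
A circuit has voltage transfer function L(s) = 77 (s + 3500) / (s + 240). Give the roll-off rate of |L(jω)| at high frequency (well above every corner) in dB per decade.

0 dB/decade

With 1 zero and 1 pole, the high-frequency asymptotic slope is 20 × (1 − 1) = 0 dB/decade.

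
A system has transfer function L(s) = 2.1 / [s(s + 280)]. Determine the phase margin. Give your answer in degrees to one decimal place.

Gain crossover: |L(jω)| = 1 at ω ≈ 0.0075 rad/sec.
∠L(j0.0075) = −90° − arctan(0.0075/280) ≈ -90.00°
PM = 180° + (-90.00°) = 90.00°

90.0°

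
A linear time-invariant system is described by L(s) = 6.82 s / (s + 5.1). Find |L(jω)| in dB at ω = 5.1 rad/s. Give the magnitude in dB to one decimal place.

|j5.1| = 5.1
|j5.1 + 5.1| = √(5.1² + 5.1²) = 7.212
|L(j5.1)| = 6.82 × 5.1 / 7.212 = 4.8225
20 log₁₀(4.8225) = 13.67 dB

13.7 dB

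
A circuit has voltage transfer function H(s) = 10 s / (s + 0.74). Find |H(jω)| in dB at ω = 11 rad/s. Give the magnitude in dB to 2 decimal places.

|j11| = 11
|j11 + 0.74| = √(11² + 0.74²) = 11.02
|H(j11)| = 10 × 11 / 11.02 = 9.9774
20 log₁₀(9.9774) = 19.980 dB

19.98 dB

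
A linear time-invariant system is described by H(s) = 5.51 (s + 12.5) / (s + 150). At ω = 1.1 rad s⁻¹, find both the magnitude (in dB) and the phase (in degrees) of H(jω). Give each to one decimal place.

|j1.1 + 12.5| = √(1.1² + 12.5²) = 12.55
|j1.1 + 150| = √(1.1² + 150²) = 150
|H(j1.1)| = 5.51 × 12.55 / 150 = 0.46093
20 log₁₀(0.46093) = -6.73 dB
∠(j1.1 + 12.5) = arctan(1.1/12.5) = 5.03°
∠(j1.1 + 150) = arctan(1.1/150) = 0.42°
∠H(j1.1) = 5.03° − 0.42° = 4.61°

|H| = -6.7 dB, ∠H = 4.6°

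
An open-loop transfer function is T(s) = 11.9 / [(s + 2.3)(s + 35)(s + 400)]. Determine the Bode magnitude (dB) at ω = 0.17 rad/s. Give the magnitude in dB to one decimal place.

-68.7 dB

|j0.17 + 2.3| = √(0.17² + 2.3²) = 2.306
|j0.17 + 35| = √(0.17² + 35²) = 35
|j0.17 + 400| = √(0.17² + 400²) = 400
|T(j0.17)| = 11.9 / (2.306 × 35 × 400) = 0.00036856
20 log₁₀(0.00036856) = -68.67 dB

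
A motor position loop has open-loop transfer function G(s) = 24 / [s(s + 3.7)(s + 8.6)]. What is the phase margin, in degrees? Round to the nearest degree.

74°

Gain crossover: |G(jω)| = 1 at ω ≈ 0.737 rad s⁻¹.
∠G(j0.737) = −90° − arctan(0.737/3.7) − arctan(0.737/8.6) ≈ -106.16°
PM = 180° + (-106.16°) = 73.84°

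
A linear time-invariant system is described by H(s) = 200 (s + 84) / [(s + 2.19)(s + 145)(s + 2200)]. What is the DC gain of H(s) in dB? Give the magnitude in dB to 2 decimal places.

H(0) = 200 × 84 / (2.19 × 145 × 2200) = 0.024048
20 log₁₀(0.024048) = -32.379 dB

-32.38 dB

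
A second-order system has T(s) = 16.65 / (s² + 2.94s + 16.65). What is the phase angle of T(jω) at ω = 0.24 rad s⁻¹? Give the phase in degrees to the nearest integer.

-2°

∠[(j0.24)² + 2.94(j0.24) + 16.65] = ∠[16.592 + j0.7056] = 2.44°
∠T(j0.24) = −2.44° = -2.44°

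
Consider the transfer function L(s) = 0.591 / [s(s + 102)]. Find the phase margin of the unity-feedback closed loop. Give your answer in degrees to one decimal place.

90.0 deg

Gain crossover: |L(jω)| = 1 at ω ≈ 0.00579 rad s⁻¹.
∠L(j0.00579) = −90° − arctan(0.00579/102) ≈ -90.00°
PM = 180° + (-90.00°) = 90.00°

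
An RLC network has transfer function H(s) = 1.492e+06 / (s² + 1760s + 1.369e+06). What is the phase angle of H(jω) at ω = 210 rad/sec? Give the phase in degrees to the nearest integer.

∠[(j210)² + 1760(j210) + 1.369e+06] = ∠[1.3249e+06 + j3.696e+05] = 15.59°
∠H(j210) = −15.59° = -15.59°

-16°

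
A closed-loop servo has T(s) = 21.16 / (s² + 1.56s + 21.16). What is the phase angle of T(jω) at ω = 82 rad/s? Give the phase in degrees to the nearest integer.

-179°

∠[(j82)² + 1.56(j82) + 21.16] = ∠[-6702.8 + j127.92] = 178.91°
∠T(j82) = −178.91° = -178.91°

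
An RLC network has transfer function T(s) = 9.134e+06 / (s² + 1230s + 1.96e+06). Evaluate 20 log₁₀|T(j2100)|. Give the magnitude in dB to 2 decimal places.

|(j2100)² + 1230(j2100) + 1.96e+06| = |-2.45e+06 + j2.583e+06| = 3.56e+06
|T(j2100)| = 9.134e+06 / 3.56e+06 = 2.5657
20 log₁₀(2.5657) = 8.184 dB

8.18 dB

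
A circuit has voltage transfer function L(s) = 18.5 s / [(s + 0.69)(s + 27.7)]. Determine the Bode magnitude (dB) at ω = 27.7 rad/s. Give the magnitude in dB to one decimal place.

|j27.7| = 27.7
|j27.7 + 0.69| = √(27.7² + 0.69²) = 27.71
|j27.7 + 27.7| = √(27.7² + 27.7²) = 39.17
|L(j27.7)| = 18.5 × 27.7 / (27.71 × 39.17) = 0.47211
20 log₁₀(0.47211) = -6.52 dB

-6.5 dB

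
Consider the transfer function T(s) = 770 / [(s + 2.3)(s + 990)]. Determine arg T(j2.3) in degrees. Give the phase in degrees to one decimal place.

∠(j2.3 + 2.3) = arctan(2.3/2.3) = 45.00°
∠(j2.3 + 990) = arctan(2.3/990) = 0.13°
∠T(j2.3) = − (45.00° + 0.13°) = -45.13°

-45.1°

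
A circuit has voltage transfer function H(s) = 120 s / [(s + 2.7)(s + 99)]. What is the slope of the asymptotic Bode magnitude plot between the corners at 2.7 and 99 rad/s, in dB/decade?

In this band the factors already past their corner are: 1 differentiator zero, pole at 2.7; net slope = 0 dB/decade.

0 dB/decade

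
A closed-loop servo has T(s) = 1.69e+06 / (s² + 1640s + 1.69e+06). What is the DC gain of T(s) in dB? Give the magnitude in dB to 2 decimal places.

0.00 dB

T(0) = 1.69e+06 / 1.69e+06 = 1
20 log₁₀(1) = 0.000 dB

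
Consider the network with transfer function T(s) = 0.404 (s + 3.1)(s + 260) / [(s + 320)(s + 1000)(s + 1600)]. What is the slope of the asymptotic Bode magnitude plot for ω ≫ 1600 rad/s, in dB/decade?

With 2 zeros and 3 poles, the high-frequency asymptotic slope is 20 × (2 − 3) = -20 dB/decade.

-20 dB/decade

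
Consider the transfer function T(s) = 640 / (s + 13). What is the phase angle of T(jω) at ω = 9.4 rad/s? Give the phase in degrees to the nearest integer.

-36°

∠(j9.4 + 13) = arctan(9.4/13) = 35.87°
∠T(j9.4) = −35.87° = -35.87°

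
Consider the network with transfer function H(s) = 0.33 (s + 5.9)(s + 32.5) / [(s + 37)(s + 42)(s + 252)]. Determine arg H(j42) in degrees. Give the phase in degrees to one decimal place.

∠(j42 + 5.9) = arctan(42/5.9) = 82.00°
∠(j42 + 32.5) = arctan(42/32.5) = 52.27°
∠(j42 + 37) = arctan(42/37) = 48.62°
∠(j42 + 42) = arctan(42/42) = 45.00°
∠(j42 + 252) = arctan(42/252) = 9.46°
∠H(j42) = 82.00° + 52.27° − (48.62° + 45.00° + 9.46°) = 31.19°

31.2°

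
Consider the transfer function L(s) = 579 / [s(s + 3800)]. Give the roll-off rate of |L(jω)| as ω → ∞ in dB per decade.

-40 dB/decade

With 0 zeros and 2 poles, the high-frequency asymptotic slope is 20 × (0 − 2) = -40 dB/decade.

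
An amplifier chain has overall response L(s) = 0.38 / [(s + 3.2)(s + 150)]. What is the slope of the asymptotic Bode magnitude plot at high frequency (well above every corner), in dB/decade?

With 0 zeros and 2 poles, the high-frequency asymptotic slope is 20 × (0 − 2) = -40 dB/decade.

-40 dB/decade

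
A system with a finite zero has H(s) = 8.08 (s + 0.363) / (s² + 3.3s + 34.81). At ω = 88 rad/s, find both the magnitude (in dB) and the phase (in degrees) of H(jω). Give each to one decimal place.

|H| = -20.7 dB, ∠H = -88.1°

|j88 + 0.363| = √(88² + 0.363²) = 88
|(j88)² + 3.3(j88) + 34.81| = |-7709.2 + j290.4| = 7715
|H(j88)| = 8.08 × 88 / 7715 = 0.092168
20 log₁₀(0.092168) = -20.71 dB
∠(j88 + 0.363) = arctan(88/0.363) = 89.76°
∠[(j88)² + 3.3(j88) + 34.81] = ∠[-7709.2 + j290.4] = 177.84°
∠H(j88) = 89.76° − 177.84° = -88.08°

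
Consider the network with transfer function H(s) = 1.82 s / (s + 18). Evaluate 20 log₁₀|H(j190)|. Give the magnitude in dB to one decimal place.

5.2 dB

|j190| = 190
|j190 + 18| = √(190² + 18²) = 190.9
|H(j190)| = 1.82 × 190 / 190.9 = 1.8119
20 log₁₀(1.8119) = 5.16 dB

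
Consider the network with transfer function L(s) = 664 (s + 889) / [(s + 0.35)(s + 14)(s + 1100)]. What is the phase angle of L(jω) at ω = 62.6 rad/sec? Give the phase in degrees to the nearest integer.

∠(j62.6 + 889) = arctan(62.6/889) = 4.03°
∠(j62.6 + 0.35) = arctan(62.6/0.35) = 89.68°
∠(j62.6 + 14) = arctan(62.6/14) = 77.39°
∠(j62.6 + 1100) = arctan(62.6/1100) = 3.26°
∠L(j62.6) = 4.03° − (89.68° + 77.39° + 3.26°) = -166.30°

-166 deg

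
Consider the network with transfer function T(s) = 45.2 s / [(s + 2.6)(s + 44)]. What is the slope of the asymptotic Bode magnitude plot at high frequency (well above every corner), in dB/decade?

-20 dB/decade

With 1 zero and 2 poles, the high-frequency asymptotic slope is 20 × (1 − 2) = -20 dB/decade.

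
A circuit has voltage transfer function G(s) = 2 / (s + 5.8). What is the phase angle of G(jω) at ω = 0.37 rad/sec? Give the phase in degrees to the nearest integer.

-4°

∠(j0.37 + 5.8) = arctan(0.37/5.8) = 3.65°
∠G(j0.37) = −3.65° = -3.65°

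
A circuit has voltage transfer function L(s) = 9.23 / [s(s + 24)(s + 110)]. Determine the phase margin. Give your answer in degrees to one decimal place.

90.0 deg

Gain crossover: |L(jω)| = 1 at ω ≈ 0.0035 rad/sec.
∠L(j0.0035) = −90° − arctan(0.0035/24) − arctan(0.0035/110) ≈ -90.01°
PM = 180° + (-90.01°) = 89.99°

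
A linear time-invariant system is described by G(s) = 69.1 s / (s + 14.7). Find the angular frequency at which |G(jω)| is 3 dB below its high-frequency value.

For a single-pole high-pass, the −3 dB point is at the pole: ω = 14.7 rad/s.

14.7 rad/s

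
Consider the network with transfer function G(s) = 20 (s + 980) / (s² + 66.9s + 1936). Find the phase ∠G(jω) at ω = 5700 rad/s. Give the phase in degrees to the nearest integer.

-99°

∠(j5700 + 980) = arctan(5700/980) = 80.24°
∠[(j5700)² + 66.9(j5700) + 1936] = ∠[-3.2488e+07 + j3.8133e+05] = 179.33°
∠G(j5700) = 80.24° − 179.33° = -99.08°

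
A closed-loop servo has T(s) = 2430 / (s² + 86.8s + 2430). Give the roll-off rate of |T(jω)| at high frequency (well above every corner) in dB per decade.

-40 dB/decade

With 0 zeros and 2 poles, the high-frequency asymptotic slope is 20 × (0 − 2) = -40 dB/decade.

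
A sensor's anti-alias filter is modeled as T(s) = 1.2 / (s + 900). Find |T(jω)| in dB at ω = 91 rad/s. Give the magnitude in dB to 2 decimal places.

|j91 + 900| = √(91² + 900²) = 904.6
|T(j91)| = 1.2 / 904.6 = 0.0013266
20 log₁₀(0.0013266) = -57.545 dB

-57.55 dB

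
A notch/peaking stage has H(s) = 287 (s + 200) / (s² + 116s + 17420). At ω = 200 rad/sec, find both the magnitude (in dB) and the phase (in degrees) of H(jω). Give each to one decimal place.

|j200 + 200| = √(200² + 200²) = 282.8
|(j200)² + 116(j200) + 17420| = |-22580 + j23200| = 3.237e+04
|H(j200)| = 287 × 282.8 / 3.237e+04 = 2.5074
20 log₁₀(2.5074) = 7.98 dB
∠(j200 + 200) = arctan(200/200) = 45.00°
∠[(j200)² + 116(j200) + 17420] = ∠[-22580 + j23200] = 134.22°
∠H(j200) = 45.00° − 134.22° = -89.22°

|H| = 8.0 dB, ∠H = -89.2°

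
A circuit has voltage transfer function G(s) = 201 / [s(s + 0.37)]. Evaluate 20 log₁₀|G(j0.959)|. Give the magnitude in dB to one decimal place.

|j0.959 + 0.37| = √(0.959² + 0.37²) = 1.028
|j0.959| = 0.959
|G(j0.959)| = 201 / (1.028 × 0.959) = 203.9
20 log₁₀(203.9) = 46.19 dB

46.2 dB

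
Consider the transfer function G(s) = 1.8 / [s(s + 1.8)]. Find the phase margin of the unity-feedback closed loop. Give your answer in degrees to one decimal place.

Gain crossover: |G(jω)| = 1 at ω ≈ 0.895 rad/s.
∠G(j0.895) = −90° − arctan(0.895/1.8) ≈ -116.45°
PM = 180° + (-116.45°) = 63.55°

63.6°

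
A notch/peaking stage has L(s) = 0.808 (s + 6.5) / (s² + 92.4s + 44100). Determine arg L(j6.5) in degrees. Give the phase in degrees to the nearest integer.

∠(j6.5 + 6.5) = arctan(6.5/6.5) = 45.00°
∠[(j6.5)² + 92.4(j6.5) + 44100] = ∠[44058 + j600.6] = 0.78°
∠L(j6.5) = 45.00° − 0.78° = 44.22°

44°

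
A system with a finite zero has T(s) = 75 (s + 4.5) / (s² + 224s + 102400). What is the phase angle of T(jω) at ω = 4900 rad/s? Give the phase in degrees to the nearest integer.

∠(j4900 + 4.5) = arctan(4900/4.5) = 89.95°
∠[(j4900)² + 224(j4900) + 102400] = ∠[-2.3908e+07 + j1.0976e+06] = 177.37°
∠T(j4900) = 89.95° − 177.37° = -87.42°

-87°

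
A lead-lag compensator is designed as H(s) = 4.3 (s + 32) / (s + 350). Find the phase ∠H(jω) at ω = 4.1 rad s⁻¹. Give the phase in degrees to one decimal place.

6.6°

∠(j4.1 + 32) = arctan(4.1/32) = 7.30°
∠(j4.1 + 350) = arctan(4.1/350) = 0.67°
∠H(j4.1) = 7.30° − 0.67° = 6.63°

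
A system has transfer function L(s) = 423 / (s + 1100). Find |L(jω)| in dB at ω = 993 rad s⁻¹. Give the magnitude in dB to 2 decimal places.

-10.89 dB

|j993 + 1100| = √(993² + 1100²) = 1482
|L(j993)| = 423 / 1482 = 0.28544
20 log₁₀(0.28544) = -10.890 dB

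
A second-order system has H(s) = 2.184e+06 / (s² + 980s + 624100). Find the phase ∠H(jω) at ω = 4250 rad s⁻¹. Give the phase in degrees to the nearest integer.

-167°

∠[(j4250)² + 980(j4250) + 624100] = ∠[-1.7438e+07 + j4.165e+06] = 166.57°
∠H(j4250) = −166.57° = -166.57°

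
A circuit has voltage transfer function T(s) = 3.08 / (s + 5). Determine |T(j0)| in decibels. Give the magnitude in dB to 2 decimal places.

-4.21 dB

T(0) = 3.08 / 5 = 0.616
20 log₁₀(0.616) = -4.208 dB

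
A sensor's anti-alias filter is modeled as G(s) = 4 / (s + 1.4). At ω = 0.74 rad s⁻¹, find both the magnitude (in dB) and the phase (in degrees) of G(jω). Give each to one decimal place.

|G| = 8.0 dB, ∠G = -27.9°

|j0.74 + 1.4| = √(0.74² + 1.4²) = 1.584
|G(j0.74)| = 4 / 1.584 = 2.526
20 log₁₀(2.526) = 8.05 dB
∠(j0.74 + 1.4) = arctan(0.74/1.4) = 27.86°
∠G(j0.74) = −27.86° = -27.86°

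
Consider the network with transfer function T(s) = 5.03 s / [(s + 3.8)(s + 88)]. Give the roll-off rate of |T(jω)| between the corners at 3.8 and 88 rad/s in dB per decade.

0 dB/decade

In this band the factors already past their corner are: 1 differentiator zero, pole at 3.8; net slope = 0 dB/decade.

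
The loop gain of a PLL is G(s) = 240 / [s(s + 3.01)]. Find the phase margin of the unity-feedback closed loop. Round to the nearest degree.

11°

Gain crossover: |G(jω)| = 1 at ω ≈ 15.3 rad s⁻¹.
∠G(j15.3) = −90° − arctan(15.3/3.01) ≈ -168.90°
PM = 180° + (-168.90°) = 11.10°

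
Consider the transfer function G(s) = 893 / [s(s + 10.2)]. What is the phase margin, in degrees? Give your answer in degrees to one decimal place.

Gain crossover: |G(jω)| = 1 at ω ≈ 29 rad s⁻¹.
∠G(j29) = −90° − arctan(29/10.2) ≈ -160.64°
PM = 180° + (-160.64°) = 19.36°

19.4°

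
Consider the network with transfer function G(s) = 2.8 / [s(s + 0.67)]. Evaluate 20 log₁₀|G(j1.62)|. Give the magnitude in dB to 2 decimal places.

|j1.62 + 0.67| = √(1.62² + 0.67²) = 1.753
|j1.62| = 1.62
|G(j1.62)| = 2.8 / (1.753 × 1.62) = 0.98592
20 log₁₀(0.98592) = -0.123 dB

-0.12 dB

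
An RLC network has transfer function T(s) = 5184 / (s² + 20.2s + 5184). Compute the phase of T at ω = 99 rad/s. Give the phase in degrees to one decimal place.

-156.6 deg

∠[(j99)² + 20.2(j99) + 5184] = ∠[-4617 + j1999.8] = 156.58°
∠T(j99) = −156.58° = -156.58°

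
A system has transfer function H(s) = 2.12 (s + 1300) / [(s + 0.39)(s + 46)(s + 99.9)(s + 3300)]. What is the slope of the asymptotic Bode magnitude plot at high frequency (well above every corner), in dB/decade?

-60 dB/decade

With 1 zero and 4 poles, the high-frequency asymptotic slope is 20 × (1 − 4) = -60 dB/decade.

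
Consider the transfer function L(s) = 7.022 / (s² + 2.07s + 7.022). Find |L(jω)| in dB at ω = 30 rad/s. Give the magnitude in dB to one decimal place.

-42.1 dB

|(j30)² + 2.07(j30) + 7.022| = |-892.98 + j62.1| = 895.1
|L(j30)| = 7.022 / 895.1 = 0.0078446
20 log₁₀(0.0078446) = -42.11 dB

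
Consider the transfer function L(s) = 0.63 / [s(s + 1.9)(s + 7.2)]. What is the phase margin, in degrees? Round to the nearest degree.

88°

Gain crossover: |L(jω)| = 1 at ω ≈ 0.046 rad/s.
∠L(j0.046) = −90° − arctan(0.046/1.9) − arctan(0.046/7.2) ≈ -91.75°
PM = 180° + (-91.75°) = 88.25°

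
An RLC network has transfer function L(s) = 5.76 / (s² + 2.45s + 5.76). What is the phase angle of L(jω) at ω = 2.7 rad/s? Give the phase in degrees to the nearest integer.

∠[(j2.7)² + 2.45(j2.7) + 5.76] = ∠[-1.53 + j6.615] = 103.02°
∠L(j2.7) = −103.02° = -103.02°

-103 deg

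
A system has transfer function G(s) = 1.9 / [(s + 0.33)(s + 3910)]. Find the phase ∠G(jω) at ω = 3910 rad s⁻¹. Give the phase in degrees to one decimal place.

∠(j3910 + 0.33) = arctan(3910/0.33) = 90.00°
∠(j3910 + 3910) = arctan(3910/3910) = 45.00°
∠G(j3910) = − (90.00° + 45.00°) = -135.00°

-135.0 deg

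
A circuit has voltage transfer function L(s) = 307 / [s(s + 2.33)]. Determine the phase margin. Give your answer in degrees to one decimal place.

Gain crossover: |L(jω)| = 1 at ω ≈ 17.4 rad/s.
∠L(j17.4) = −90° − arctan(17.4/2.33) ≈ -172.39°
PM = 180° + (-172.39°) = 7.61°

7.6°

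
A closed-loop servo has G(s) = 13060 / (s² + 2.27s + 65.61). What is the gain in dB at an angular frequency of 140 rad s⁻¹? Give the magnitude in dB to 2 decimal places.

|(j140)² + 2.27(j140) + 65.61| = |-19534 + j317.8| = 1.954e+04
|G(j140)| = 13060 / 1.954e+04 = 0.66848
20 log₁₀(0.66848) = -3.498 dB

-3.50 dB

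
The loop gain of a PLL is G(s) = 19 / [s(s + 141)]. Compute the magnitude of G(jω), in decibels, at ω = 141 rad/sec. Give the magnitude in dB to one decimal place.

-63.4 dB

|j141 + 141| = √(141² + 141²) = 199.4
|j141| = 141
|G(j141)| = 19 / (199.4 × 141) = 0.00067577
20 log₁₀(0.00067577) = -63.40 dB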